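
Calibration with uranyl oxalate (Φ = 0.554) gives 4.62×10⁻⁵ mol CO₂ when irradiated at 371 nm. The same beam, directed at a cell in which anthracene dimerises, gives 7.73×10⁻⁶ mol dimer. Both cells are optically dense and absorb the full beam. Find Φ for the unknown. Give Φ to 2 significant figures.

Φ = 0.093

Photons absorbed by the actinometer: 4.62×10⁻⁵ / 0.554 = 8.339×10⁻⁵ mol.
Φ(unknown) = 7.73×10⁻⁶ / 8.339×10⁻⁵ = 0.093.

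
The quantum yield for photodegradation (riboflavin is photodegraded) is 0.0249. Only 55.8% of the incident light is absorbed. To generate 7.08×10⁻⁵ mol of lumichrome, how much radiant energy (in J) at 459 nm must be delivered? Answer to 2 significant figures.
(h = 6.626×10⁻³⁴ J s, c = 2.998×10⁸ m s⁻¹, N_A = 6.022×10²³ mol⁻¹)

Photons that must be absorbed: 7.08×10⁻⁵ / 0.0249 = 0.002843 mol.
Incident photons needed: 0.002843 / 0.558 = 0.005095 mol.
Photon energy: hc/λ = 4.328×10⁻¹⁹ J; per mole, 2.606×10⁵ J mol⁻¹.
Energy required: 0.005095 × 2.606×10⁵ = 1300 J.

1300 J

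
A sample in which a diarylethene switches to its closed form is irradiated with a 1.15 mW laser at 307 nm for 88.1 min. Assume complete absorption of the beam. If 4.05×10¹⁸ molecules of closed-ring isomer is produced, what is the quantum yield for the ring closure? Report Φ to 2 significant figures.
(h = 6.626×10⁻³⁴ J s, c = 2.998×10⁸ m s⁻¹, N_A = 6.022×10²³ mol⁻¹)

Product: 4.05×10¹⁸ / 6.022×10²³ = 6.725×10⁻⁶ mol.
Photon energy at 307 nm: hc/λ = (6.626×10⁻³⁴)(2.998×10⁸)/(307×10⁻⁹) = 6.471×10⁻¹⁹ J.
Energy delivered: (1.15 mW)(5286 s) = 6.079 J.
Photons incident: 6.079 / 6.471×10⁻¹⁹ = 9.394×10¹⁸, i.e. 9.394×10¹⁸/6.022×10²³ = 1.560×10⁻⁵ mol.
Φ = 6.725×10⁻⁶ mol / 1.560×10⁻⁵ mol photons = 0.43.

Φ = 0.43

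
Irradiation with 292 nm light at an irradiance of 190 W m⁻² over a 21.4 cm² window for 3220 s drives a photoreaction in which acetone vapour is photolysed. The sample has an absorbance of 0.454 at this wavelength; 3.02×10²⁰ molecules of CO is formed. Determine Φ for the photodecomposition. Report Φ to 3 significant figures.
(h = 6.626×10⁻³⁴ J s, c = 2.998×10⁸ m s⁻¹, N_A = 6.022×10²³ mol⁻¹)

Product: 3.02×10²⁰ / 6.022×10²³ = 5.015×10⁻⁴ mol.
Photon energy at 292 nm: hc/λ = (6.626×10⁻³⁴)(2.998×10⁸)/(292×10⁻⁹) = 6.803×10⁻¹⁹ J.
Energy delivered: (190 W m⁻²)(21.4×10⁻⁴ m²)(3220 s) = 1309 J.
Photons incident: 1309 / 6.803×10⁻¹⁹ = 1.924×10²¹, i.e. 1.924×10²¹/6.022×10²³ = 0.003195 mol.
Fraction absorbed: 1 − 10^(−0.454) = 0.6484.
Photons absorbed: 0.6484 × 0.003195 = 0.002072 mol.
Φ = 5.015×10⁻⁴ mol / 0.002072 mol photons = 0.242.

Φ = 0.242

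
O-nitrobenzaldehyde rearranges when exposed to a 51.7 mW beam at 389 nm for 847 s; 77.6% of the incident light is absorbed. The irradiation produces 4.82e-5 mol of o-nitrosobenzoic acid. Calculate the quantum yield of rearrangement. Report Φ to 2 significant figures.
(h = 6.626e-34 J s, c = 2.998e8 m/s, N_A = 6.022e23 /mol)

Photon energy at 389 nm: hc/λ = (6.626e-34)(2.998e8)/(389e-9) = 5.107e-19 J.
Energy delivered: (51.7 mW)(847 s) = 43.79 J.
Photons incident: 43.79 / 5.107e-19 = 8.575e19, i.e. 8.575e19/6.022e23 = 1.424e-4 mol.
Photons absorbed: 0.776 × 1.424e-4 = 1.105e-4 mol.
Φ = 4.82e-5 mol / 1.105e-4 mol photons = 0.44.

Φ = 0.44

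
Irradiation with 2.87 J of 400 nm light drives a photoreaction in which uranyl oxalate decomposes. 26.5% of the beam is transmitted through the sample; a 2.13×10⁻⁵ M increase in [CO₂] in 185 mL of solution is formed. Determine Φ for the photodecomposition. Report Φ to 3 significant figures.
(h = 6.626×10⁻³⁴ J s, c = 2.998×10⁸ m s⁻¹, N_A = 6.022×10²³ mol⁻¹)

Φ = 0.559

Product: (2.13×10⁻⁵ M)(0.185 L) = 3.941×10⁻⁶ mol.
Photon energy at 400 nm: hc/λ = (6.626×10⁻³⁴)(2.998×10⁸)/(400×10⁻⁹) = 4.966×10⁻¹⁹ J.
Photons incident: 2.87 / 4.966×10⁻¹⁹ = 5.779×10¹⁸, i.e. 5.779×10¹⁸/6.022×10²³ = 9.596×10⁻⁶ mol.
Fraction absorbed: 1 − 26.5/100 = 0.7350.
Photons absorbed: 0.7350 × 9.596×10⁻⁶ = 7.053×10⁻⁶ mol.
Φ = 3.941×10⁻⁶ mol / 7.053×10⁻⁶ mol photons = 0.559.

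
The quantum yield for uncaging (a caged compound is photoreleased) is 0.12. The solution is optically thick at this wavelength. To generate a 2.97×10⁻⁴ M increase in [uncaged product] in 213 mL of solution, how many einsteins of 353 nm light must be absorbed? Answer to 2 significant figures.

5.3×10⁻⁴ einstein

Product: (2.97×10⁻⁴ M)(0.213 L) = 6.326×10⁻⁵ mol.
Photons that must be absorbed: 6.326×10⁻⁵ / 0.12 = 5.272×10⁻⁴ mol.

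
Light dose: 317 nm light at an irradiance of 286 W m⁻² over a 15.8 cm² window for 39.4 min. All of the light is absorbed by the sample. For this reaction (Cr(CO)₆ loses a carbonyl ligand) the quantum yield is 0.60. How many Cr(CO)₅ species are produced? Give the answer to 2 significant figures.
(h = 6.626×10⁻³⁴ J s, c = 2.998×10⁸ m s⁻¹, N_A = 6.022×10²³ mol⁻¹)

Photon energy at 317 nm: hc/λ = (6.626×10⁻³⁴)(2.998×10⁸)/(317×10⁻⁹) = 6.266×10⁻¹⁹ J.
Energy delivered: (286 W m⁻²)(15.8×10⁻⁴ m²)(2364 s) = 1068 J.
Photons incident: 1068 / 6.266×10⁻¹⁹ = 1.704×10²¹, i.e. 1.704×10²¹/6.022×10²³ = 0.002830 mol.
Product: Φ × n_abs = 0.60 × 0.002830 = 0.001698 mol.
As a count: 0.001698 × 6.022×10²³ = 1.0×10²¹.

1.0×10²¹ species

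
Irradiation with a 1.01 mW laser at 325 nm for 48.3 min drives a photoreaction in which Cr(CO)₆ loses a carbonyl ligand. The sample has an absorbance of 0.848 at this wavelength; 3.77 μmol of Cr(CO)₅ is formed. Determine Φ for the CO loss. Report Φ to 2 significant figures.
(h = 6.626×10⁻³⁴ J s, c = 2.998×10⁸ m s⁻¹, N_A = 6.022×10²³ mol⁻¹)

Product: 3.77 μmol = 3.77×10⁻⁶ mol.
Photon energy at 325 nm: hc/λ = (6.626×10⁻³⁴)(2.998×10⁸)/(325×10⁻⁹) = 6.112×10⁻¹⁹ J.
Energy delivered: (1.01 mW)(2898 s) = 2.927 J.
Photons incident: 2.927 / 6.112×10⁻¹⁹ = 4.789×10¹⁸, i.e. 4.789×10¹⁸/6.022×10²³ = 7.953×10⁻⁶ mol.
Fraction absorbed: 1 − 10^(−0.848) = 0.8581.
Photons absorbed: 0.8581 × 7.953×10⁻⁶ = 6.824×10⁻⁶ mol.
Φ = 3.77×10⁻⁶ mol / 6.824×10⁻⁶ mol photons = 0.55.

Φ = 0.55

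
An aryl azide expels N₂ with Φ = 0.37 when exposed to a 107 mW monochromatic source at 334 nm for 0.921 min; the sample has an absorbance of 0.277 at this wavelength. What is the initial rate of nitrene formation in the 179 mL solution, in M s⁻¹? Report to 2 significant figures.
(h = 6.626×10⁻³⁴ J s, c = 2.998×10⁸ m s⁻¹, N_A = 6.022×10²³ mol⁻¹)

2.9×10⁻⁷ M s⁻¹

Photon energy at 334 nm: hc/λ = (6.626×10⁻³⁴)(2.998×10⁸)/(334×10⁻⁹) = 5.948×10⁻¹⁹ J.
Energy delivered: (107 mW)(55.26 s) = 5.913 J.
Photons incident: 5.913 / 5.948×10⁻¹⁹ = 9.941×10¹⁸, i.e. 9.941×10¹⁸/6.022×10²³ = 1.651×10⁻⁵ mol.
Fraction absorbed: 1 − 10^(−0.277) = 0.4716.
Photons absorbed: 0.4716 × 1.651×10⁻⁵ = 7.786×10⁻⁶ mol.
Product formed: 0.37 × 7.786×10⁻⁶ = 2.881×10⁻⁶ mol.
Rate: 2.881×10⁻⁶ mol / (55.26 s × 0.179 L) = 2.9×10⁻⁷ M s⁻¹.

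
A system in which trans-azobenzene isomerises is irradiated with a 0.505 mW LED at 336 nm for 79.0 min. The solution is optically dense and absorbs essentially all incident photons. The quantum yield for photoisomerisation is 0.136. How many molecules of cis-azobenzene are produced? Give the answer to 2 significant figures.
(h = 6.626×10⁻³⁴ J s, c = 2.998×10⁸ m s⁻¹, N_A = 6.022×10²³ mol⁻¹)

Photon energy at 336 nm: hc/λ = (6.626×10⁻³⁴)(2.998×10⁸)/(336×10⁻⁹) = 5.912×10⁻¹⁹ J.
Energy delivered: (0.505 mW)(4740 s) = 2.394 J.
Photons incident: 2.394 / 5.912×10⁻¹⁹ = 4.049×10¹⁸, i.e. 4.049×10¹⁸/6.022×10²³ = 6.724×10⁻⁶ mol.
Product: Φ × n_abs = 0.136 × 6.724×10⁻⁶ = 9.145×10⁻⁷ mol.
As a count: 9.145×10⁻⁷ × 6.022×10²³ = 5.5×10¹⁷.

5.5×10¹⁷ molecules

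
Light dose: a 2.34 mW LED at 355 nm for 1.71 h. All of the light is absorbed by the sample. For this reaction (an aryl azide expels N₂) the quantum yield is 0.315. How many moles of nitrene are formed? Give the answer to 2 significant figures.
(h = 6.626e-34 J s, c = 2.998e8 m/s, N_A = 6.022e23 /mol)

1.3e-5 mol

Photon energy at 355 nm: hc/λ = (6.626e-34)(2.998e8)/(355e-9) = 5.596e-19 J.
Energy delivered: (2.34 mW)(6156 s) = 14.41 J.
Photons incident: 14.41 / 5.596e-19 = 2.575e19, i.e. 2.575e19/6.022e23 = 4.276e-5 mol.
Product: Φ × n_abs = 0.315 × 4.276e-5 = 1.347e-5 mol.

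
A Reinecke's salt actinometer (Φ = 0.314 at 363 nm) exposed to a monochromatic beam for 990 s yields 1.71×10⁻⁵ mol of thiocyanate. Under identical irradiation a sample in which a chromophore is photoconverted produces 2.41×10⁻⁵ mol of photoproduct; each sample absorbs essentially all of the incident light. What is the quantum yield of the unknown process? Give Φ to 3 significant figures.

Φ = 0.443

Photons absorbed by the actinometer: 1.71×10⁻⁵ / 0.314 = 5.446×10⁻⁵ mol.
Φ(unknown) = 2.41×10⁻⁵ / 5.446×10⁻⁵ = 0.443.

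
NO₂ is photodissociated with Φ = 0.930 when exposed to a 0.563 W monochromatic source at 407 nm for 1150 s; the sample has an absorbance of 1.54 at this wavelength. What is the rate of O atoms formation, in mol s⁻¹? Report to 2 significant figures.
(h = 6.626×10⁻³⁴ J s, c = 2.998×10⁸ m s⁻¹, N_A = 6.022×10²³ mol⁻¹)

1.7×10⁻⁶ mol s⁻¹

Photon energy at 407 nm: hc/λ = (6.626×10⁻³⁴)(2.998×10⁸)/(407×10⁻⁹) = 4.881×10⁻¹⁹ J.
Energy delivered: (0.563 W)(1150 s) = 647.4 J.
Photons incident: 647.4 / 4.881×10⁻¹⁹ = 1.326×10²¹, i.e. 1.326×10²¹/6.022×10²³ = 0.002202 mol.
Fraction absorbed: 1 − 10^(−1.54) = 0.9712.
Photons absorbed: 0.9712 × 0.002202 = 0.002139 mol.
Product formed: 0.930 × 0.002139 = 0.001989 mol.
Rate: 0.001989 / 1150 s = 1.7×10⁻⁶ mol s⁻¹.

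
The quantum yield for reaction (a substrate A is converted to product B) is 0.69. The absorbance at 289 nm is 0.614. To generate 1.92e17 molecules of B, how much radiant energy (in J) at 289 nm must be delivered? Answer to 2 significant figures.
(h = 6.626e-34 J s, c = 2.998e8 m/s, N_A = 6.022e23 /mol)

0.25 J

Product: 1.92e17 / 6.022e23 = 3.188e-7 mol.
Photons that must be absorbed: 3.188e-7 / 0.69 = 4.620e-7 mol.
Fraction absorbed: 1 − 10^(−0.614) = 0.7568.
Incident photons needed: 4.620e-7 / 0.7568 = 6.105e-7 mol.
Photon energy: hc/λ = 6.874e-19 J; per mole, 4.140e5 J mol⁻¹.
Energy required: 6.105e-7 × 4.140e5 = 0.25 J.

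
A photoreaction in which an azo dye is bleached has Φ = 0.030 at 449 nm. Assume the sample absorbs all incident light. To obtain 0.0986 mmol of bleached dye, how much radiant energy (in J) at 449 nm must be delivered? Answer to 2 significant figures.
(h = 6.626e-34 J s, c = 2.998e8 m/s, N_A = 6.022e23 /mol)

880 J

Product: 0.0986 mmol = 9.86e-5 mol.
Photons that must be absorbed: 9.86e-5 / 0.030 = 0.003287 mol.
Photon energy: hc/λ = 4.424e-19 J; per mole, 2.664e5 J mol⁻¹.
Energy required: 0.003287 × 2.664e5 = 880 J.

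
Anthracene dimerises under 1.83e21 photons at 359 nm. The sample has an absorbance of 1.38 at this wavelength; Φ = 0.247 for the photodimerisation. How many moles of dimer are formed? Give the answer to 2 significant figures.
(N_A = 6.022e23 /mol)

7.2e-4 mol

Moles of photons: 1.83e21 / 6.022e23 = 0.003039 mol.
Fraction absorbed: 1 − 10^(−1.38) = 0.9583.
Photons absorbed: 0.9583 × 0.003039 = 0.002912 mol.
Product: Φ × n_abs = 0.247 × 0.002912 = 7.193e-4 mol.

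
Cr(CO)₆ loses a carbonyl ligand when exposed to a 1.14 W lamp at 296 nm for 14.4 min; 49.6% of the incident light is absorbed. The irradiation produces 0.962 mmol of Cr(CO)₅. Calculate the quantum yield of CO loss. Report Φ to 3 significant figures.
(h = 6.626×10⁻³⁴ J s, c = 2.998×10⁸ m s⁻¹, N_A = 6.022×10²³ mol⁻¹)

Product: 0.962 mmol = 9.62×10⁻⁴ mol.
Photon energy at 296 nm: hc/λ = (6.626×10⁻³⁴)(2.998×10⁸)/(296×10⁻⁹) = 6.711×10⁻¹⁹ J.
Energy delivered: (1.14 W)(864 s) = 985.0 J.
Photons incident: 985.0 / 6.711×10⁻¹⁹ = 1.468×10²¹, i.e. 1.468×10²¹/6.022×10²³ = 0.002438 mol.
Photons absorbed: 0.496 × 0.002438 = 0.001209 mol.
Φ = 9.62×10⁻⁴ mol / 0.001209 mol photons = 0.796.

Φ = 0.796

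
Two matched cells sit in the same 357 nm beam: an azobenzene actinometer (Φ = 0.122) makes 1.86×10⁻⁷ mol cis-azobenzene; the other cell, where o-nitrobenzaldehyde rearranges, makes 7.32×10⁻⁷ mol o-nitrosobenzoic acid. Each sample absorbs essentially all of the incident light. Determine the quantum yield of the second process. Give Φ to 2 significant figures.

Photons absorbed by the actinometer: 1.86×10⁻⁷ / 0.122 = 1.525×10⁻⁶ mol.
Φ(unknown) = 7.32×10⁻⁷ / 1.525×10⁻⁶ = 0.48.

Φ = 0.48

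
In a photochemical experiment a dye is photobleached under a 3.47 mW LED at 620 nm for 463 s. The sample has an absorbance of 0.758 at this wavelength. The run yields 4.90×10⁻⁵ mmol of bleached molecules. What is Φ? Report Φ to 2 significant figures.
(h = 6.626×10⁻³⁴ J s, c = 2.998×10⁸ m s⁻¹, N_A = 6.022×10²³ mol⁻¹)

Φ = 0.0071

Product: 4.90×10⁻⁵ mmol = 4.90×10⁻⁸ mol.
Photon energy at 620 nm: hc/λ = (6.626×10⁻³⁴)(2.998×10⁸)/(620×10⁻⁹) = 3.204×10⁻¹⁹ J.
Energy delivered: (3.47 mW)(463 s) = 1.607 J.
Photons incident: 1.607 / 3.204×10⁻¹⁹ = 5.016×10¹⁸, i.e. 5.016×10¹⁸/6.022×10²³ = 8.329×10⁻⁶ mol.
Fraction absorbed: 1 − 10^(−0.758) = 0.8254.
Photons absorbed: 0.8254 × 8.329×10⁻⁶ = 6.875×10⁻⁶ mol.
Φ = 4.90×10⁻⁸ mol / 6.875×10⁻⁶ mol photons = 0.0071.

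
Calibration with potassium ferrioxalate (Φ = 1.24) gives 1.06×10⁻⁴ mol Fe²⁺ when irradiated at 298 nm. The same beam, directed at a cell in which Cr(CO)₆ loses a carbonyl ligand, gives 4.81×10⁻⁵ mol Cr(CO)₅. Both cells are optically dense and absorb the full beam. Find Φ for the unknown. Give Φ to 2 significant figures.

Φ = 0.56

Photons absorbed by the actinometer: 1.06×10⁻⁴ / 1.24 = 8.548×10⁻⁵ mol.
Φ(unknown) = 4.81×10⁻⁵ / 8.548×10⁻⁵ = 0.56.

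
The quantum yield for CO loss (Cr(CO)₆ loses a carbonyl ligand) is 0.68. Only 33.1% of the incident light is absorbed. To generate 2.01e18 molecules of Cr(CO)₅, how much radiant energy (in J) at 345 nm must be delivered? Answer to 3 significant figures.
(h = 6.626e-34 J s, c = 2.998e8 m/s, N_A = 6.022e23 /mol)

Product: 2.01e18 / 6.022e23 = 3.338e-6 mol.
Photons that must be absorbed: 3.338e-6 / 0.68 = 4.909e-6 mol.
Incident photons needed: 4.909e-6 / 0.331 = 1.483e-5 mol.
Photon energy: hc/λ = 5.758e-19 J; per mole, 3.467e5 J mol⁻¹.
Energy required: 1.483e-5 × 3.467e5 = 5.14 J.

5.14 J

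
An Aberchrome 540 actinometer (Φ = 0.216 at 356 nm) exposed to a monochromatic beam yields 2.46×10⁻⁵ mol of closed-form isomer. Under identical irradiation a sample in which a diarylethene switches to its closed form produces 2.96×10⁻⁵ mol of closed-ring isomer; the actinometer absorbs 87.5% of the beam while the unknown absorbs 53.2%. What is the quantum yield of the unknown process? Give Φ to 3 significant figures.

Φ = 0.427

Photons absorbed by the actinometer: 2.46×10⁻⁵ / 0.216 = 1.139×10⁻⁴ mol.
Incident flux: 1.139×10⁻⁴ / 0.875 = 1.302×10⁻⁴ einstein.
Absorbed by unknown: 0.532 × 1.302×10⁻⁴ = 6.927×10⁻⁵ mol.
Φ(unknown) = 2.96×10⁻⁵ / 6.927×10⁻⁵ = 0.427.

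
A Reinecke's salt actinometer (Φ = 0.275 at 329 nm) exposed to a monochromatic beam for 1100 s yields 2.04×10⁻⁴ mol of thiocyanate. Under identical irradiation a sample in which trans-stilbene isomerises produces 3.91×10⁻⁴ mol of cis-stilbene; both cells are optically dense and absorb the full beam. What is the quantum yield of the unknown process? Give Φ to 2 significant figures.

Photons absorbed by the actinometer: 2.04×10⁻⁴ / 0.275 = 7.418×10⁻⁴ mol.
Φ(unknown) = 3.91×10⁻⁴ / 7.418×10⁻⁴ = 0.53.

Φ = 0.53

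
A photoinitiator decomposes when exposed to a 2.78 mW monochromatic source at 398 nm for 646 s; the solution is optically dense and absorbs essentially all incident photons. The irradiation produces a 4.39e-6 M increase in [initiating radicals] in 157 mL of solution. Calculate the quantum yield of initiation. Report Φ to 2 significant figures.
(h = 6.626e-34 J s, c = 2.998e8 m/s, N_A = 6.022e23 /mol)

Φ = 0.12

Product: (4.39e-6 M)(0.157 L) = 6.892e-7 mol.
Photon energy at 398 nm: hc/λ = (6.626e-34)(2.998e8)/(398e-9) = 4.991e-19 J.
Energy delivered: (2.78 mW)(646 s) = 1.796 J.
Photons incident: 1.796 / 4.991e-19 = 3.598e18, i.e. 3.598e18/6.022e23 = 5.975e-6 mol.
Φ = 6.892e-7 mol / 5.975e-6 mol photons = 0.12.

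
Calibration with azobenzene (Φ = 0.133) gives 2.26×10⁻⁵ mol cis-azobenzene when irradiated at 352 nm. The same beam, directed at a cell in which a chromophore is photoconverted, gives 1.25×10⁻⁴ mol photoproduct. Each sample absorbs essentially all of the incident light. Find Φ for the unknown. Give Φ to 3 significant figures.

Φ = 0.736

Photons absorbed by the actinometer: 2.26×10⁻⁵ / 0.133 = 1.699×10⁻⁴ mol.
Φ(unknown) = 1.25×10⁻⁴ / 1.699×10⁻⁴ = 0.736.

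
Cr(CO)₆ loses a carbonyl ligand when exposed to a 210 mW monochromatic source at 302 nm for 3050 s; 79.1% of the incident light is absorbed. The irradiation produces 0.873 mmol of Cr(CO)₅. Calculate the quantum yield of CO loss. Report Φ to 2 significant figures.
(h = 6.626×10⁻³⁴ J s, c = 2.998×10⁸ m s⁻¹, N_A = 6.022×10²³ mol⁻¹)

Φ = 0.68

Product: 0.873 mmol = 8.73×10⁻⁴ mol.
Photon energy at 302 nm: hc/λ = (6.626×10⁻³⁴)(2.998×10⁸)/(302×10⁻⁹) = 6.578×10⁻¹⁹ J.
Energy delivered: (210 mW)(3050 s) = 640.5 J.
Photons incident: 640.5 / 6.578×10⁻¹⁹ = 9.737×10²⁰, i.e. 9.737×10²⁰/6.022×10²³ = 0.001617 mol.
Photons absorbed: 0.791 × 0.001617 = 0.001279 mol.
Φ = 8.73×10⁻⁴ mol / 0.001279 mol photons = 0.68.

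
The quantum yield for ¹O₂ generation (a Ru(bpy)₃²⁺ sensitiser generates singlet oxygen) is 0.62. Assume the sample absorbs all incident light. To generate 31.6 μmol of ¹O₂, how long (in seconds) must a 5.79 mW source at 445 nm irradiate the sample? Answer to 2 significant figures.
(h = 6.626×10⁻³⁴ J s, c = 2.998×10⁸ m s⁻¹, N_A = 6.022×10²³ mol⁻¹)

Product: 31.6 μmol = 3.16×10⁻⁵ mol.
Photons that must be absorbed: 3.16×10⁻⁵ / 0.62 = 5.097×10⁻⁵ mol.
Photon energy: hc/λ = 4.464×10⁻¹⁹ J; per mole, 2.688×10⁵ J mol⁻¹.
Energy required: 5.097×10⁻⁵ × 2.688×10⁵ = 13.70 J.
Time: 13.70 J / 0.00579 W = 2400 s.

t ≈ 2400 s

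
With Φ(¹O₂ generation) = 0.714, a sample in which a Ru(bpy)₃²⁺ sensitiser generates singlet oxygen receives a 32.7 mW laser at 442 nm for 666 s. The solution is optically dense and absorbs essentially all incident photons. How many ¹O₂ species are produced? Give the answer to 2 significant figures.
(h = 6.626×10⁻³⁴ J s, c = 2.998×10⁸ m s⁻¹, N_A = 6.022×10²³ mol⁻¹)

3.5×10¹⁹ species

Photon energy at 442 nm: hc/λ = (6.626×10⁻³⁴)(2.998×10⁸)/(442×10⁻⁹) = 4.494×10⁻¹⁹ J.
Energy delivered: (32.7 mW)(666 s) = 21.78 J.
Photons incident: 21.78 / 4.494×10⁻¹⁹ = 4.846×10¹⁹, i.e. 4.846×10¹⁹/6.022×10²³ = 8.047×10⁻⁵ mol.
Product: Φ × n_abs = 0.714 × 8.047×10⁻⁵ = 5.746×10⁻⁵ mol.
As a count: 5.746×10⁻⁵ × 6.022×10²³ = 3.5×10¹⁹.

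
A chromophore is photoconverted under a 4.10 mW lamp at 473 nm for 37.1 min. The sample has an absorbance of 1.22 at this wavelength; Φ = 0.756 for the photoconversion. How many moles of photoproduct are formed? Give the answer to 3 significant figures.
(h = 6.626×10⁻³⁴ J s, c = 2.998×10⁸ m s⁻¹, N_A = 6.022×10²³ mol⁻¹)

2.56×10⁻⁵ mol

Photon energy at 473 nm: hc/λ = (6.626×10⁻³⁴)(2.998×10⁸)/(473×10⁻⁹) = 4.200×10⁻¹⁹ J.
Energy delivered: (4.10 mW)(2226 s) = 9.127 J.
Photons incident: 9.127 / 4.200×10⁻¹⁹ = 2.173×10¹⁹, i.e. 2.173×10¹⁹/6.022×10²³ = 3.608×10⁻⁵ mol.
Fraction absorbed: 1 − 10^(−1.22) = 0.9397.
Photons absorbed: 0.9397 × 3.608×10⁻⁵ = 3.390×10⁻⁵ mol.
Product: Φ × n_abs = 0.756 × 3.390×10⁻⁵ = 2.563×10⁻⁵ mol.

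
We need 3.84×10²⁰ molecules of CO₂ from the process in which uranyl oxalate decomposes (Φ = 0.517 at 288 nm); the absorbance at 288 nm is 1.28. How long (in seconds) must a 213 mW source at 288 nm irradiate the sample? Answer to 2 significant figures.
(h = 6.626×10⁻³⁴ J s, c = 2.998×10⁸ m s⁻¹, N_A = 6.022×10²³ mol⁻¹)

Product: 3.84×10²⁰ / 6.022×10²³ = 6.377×10⁻⁴ mol.
Photons that must be absorbed: 6.377×10⁻⁴ / 0.517 = 0.001233 mol.
Fraction absorbed: 1 − 10^(−1.28) = 0.9475.
Incident photons needed: 0.001233 / 0.9475 = 0.001301 mol.
Photon energy: hc/λ = 6.897×10⁻¹⁹ J; per mole, 4.153×10⁵ J mol⁻¹.
Energy required: 0.001301 × 4.153×10⁵ = 540.3 J.
Time: 540.3 J / 0.213 W = 2500 s.

t ≈ 2500 s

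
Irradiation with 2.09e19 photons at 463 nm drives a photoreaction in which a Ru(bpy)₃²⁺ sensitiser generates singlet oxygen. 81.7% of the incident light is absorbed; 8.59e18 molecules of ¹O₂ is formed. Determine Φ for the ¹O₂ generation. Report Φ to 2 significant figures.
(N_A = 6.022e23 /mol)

Product: 8.59e18 / 6.022e23 = 1.426e-5 mol.
Moles of photons: 2.09e19 / 6.022e23 = 3.471e-5 mol.
Photons absorbed: 0.817 × 3.471e-5 = 2.836e-5 mol.
Φ = 1.426e-5 mol / 2.836e-5 mol photons = 0.50.

Φ = 0.50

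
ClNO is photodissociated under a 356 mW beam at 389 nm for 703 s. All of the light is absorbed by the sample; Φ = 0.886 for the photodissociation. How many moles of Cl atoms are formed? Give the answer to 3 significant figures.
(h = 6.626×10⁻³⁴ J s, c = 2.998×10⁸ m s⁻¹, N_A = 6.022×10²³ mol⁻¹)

7.21×10⁻⁴ mol

Photon energy at 389 nm: hc/λ = (6.626×10⁻³⁴)(2.998×10⁸)/(389×10⁻⁹) = 5.107×10⁻¹⁹ J.
Energy delivered: (356 mW)(703 s) = 250.3 J.
Photons incident: 250.3 / 5.107×10⁻¹⁹ = 4.901×10²⁰, i.e. 4.901×10²⁰/6.022×10²³ = 8.138×10⁻⁴ mol.
Product: Φ × n_abs = 0.886 × 8.138×10⁻⁴ = 7.210×10⁻⁴ mol.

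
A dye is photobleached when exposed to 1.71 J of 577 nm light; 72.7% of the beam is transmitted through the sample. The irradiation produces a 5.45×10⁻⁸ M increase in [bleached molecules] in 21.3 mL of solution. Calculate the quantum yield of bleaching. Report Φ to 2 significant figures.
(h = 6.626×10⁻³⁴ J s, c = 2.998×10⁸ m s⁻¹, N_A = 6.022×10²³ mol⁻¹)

Product: (5.45×10⁻⁸ M)(0.0213 L) = 1.161×10⁻⁹ mol.
Photon energy at 577 nm: hc/λ = (6.626×10⁻³⁴)(2.998×10⁸)/(577×10⁻⁹) = 3.443×10⁻¹⁹ J.
Photons incident: 1.71 / 3.443×10⁻¹⁹ = 4.967×10¹⁸, i.e. 4.967×10¹⁸/6.022×10²³ = 8.248×10⁻⁶ mol.
Fraction absorbed: 1 − 72.7/100 = 0.2730.
Photons absorbed: 0.2730 × 8.248×10⁻⁶ = 2.252×10⁻⁶ mol.
Φ = 1.161×10⁻⁹ mol / 2.252×10⁻⁶ mol photons = 5.2×10⁻⁴.

Φ = 5.2×10⁻⁴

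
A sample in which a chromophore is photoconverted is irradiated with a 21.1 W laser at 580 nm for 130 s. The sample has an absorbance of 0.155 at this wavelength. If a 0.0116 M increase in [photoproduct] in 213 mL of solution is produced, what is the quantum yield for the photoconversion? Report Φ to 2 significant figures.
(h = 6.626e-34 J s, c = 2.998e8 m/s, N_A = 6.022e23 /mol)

Φ = 0.62

Product: (0.0116 M)(0.213 L) = 0.002471 mol.
Photon energy at 580 nm: hc/λ = (6.626e-34)(2.998e8)/(580e-9) = 3.425e-19 J.
Energy delivered: (21.1 W)(130 s) = 2743 J.
Photons incident: 2743 / 3.425e-19 = 8.009e21, i.e. 8.009e21/6.022e23 = 0.01330 mol.
Fraction absorbed: 1 − 10^(−0.155) = 0.3002.
Photons absorbed: 0.3002 × 0.01330 = 0.003993 mol.
Φ = 0.002471 mol / 0.003993 mol photons = 0.62.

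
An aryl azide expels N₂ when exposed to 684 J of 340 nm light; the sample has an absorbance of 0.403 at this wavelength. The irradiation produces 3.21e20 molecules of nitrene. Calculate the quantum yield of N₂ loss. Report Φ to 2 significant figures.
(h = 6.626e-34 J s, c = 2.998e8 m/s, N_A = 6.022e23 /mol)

Product: 3.21e20 / 6.022e23 = 5.330e-4 mol.
Photon energy at 340 nm: hc/λ = (6.626e-34)(2.998e8)/(340e-9) = 5.843e-19 J.
Photons incident: 684 / 5.843e-19 = 1.171e21, i.e. 1.171e21/6.022e23 = 0.001945 mol.
Fraction absorbed: 1 − 10^(−0.403) = 0.6046.
Photons absorbed: 0.6046 × 0.001945 = 0.001176 mol.
Φ = 5.330e-4 mol / 0.001176 mol photons = 0.45.

Φ = 0.45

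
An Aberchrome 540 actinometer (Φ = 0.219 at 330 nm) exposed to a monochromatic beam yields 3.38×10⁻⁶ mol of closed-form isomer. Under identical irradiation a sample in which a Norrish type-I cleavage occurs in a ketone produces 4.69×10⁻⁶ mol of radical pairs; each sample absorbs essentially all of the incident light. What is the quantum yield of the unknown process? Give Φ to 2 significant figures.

Photons absorbed by the actinometer: 3.38×10⁻⁶ / 0.219 = 1.543×10⁻⁵ mol.
Φ(unknown) = 4.69×10⁻⁶ / 1.543×10⁻⁵ = 0.30.

Φ = 0.30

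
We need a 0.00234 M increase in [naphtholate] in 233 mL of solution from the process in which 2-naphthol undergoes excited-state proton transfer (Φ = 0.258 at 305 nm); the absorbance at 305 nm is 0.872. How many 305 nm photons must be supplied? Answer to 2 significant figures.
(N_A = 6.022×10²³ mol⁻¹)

1.5×10²¹ photons

Product: (0.00234 M)(0.233 L) = 5.452×10⁻⁴ mol.
Photons that must be absorbed: 5.452×10⁻⁴ / 0.258 = 0.002113 mol.
Fraction absorbed: 1 − 10^(−0.872) = 0.8657.
Incident photons needed: 0.002113 / 0.8657 = 0.002441 mol.
Photon count: 0.002441 × 6.022×10²³ = 1.5×10²¹.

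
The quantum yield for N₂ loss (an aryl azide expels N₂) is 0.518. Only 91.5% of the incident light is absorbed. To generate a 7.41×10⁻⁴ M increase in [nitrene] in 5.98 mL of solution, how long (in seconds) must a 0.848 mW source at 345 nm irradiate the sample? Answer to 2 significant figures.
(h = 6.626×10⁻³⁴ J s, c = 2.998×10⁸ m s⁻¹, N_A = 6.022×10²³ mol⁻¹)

t ≈ 3800 s

Product: (7.41×10⁻⁴ M)(0.00598 L) = 4.431×10⁻⁶ mol.
Photons that must be absorbed: 4.431×10⁻⁶ / 0.518 = 8.554×10⁻⁶ mol.
Incident photons needed: 8.554×10⁻⁶ / 0.915 = 9.349×10⁻⁶ mol.
Photon energy: hc/λ = 5.758×10⁻¹⁹ J; per mole, 3.467×10⁵ J mol⁻¹.
Energy required: 9.349×10⁻⁶ × 3.467×10⁵ = 3.241 J.
Time: 3.241 J / 0.000848 W = 3800 s.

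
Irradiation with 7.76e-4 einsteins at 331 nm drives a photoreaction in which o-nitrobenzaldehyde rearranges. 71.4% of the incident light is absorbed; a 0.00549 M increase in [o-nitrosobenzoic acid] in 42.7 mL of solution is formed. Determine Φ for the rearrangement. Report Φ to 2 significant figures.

Product: (0.00549 M)(0.0427 L) = 2.344e-4 mol.
Photons absorbed: 0.714 × 7.76e-4 = 5.541e-4 mol.
Φ = 2.344e-4 mol / 5.541e-4 mol photons = 0.42.

Φ = 0.42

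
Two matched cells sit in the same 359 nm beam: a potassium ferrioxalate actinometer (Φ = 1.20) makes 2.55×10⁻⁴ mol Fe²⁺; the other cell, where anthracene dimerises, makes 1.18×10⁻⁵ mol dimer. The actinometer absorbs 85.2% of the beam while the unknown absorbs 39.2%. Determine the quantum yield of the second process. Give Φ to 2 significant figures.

Photons absorbed by the actinometer: 2.55×10⁻⁴ / 1.20 = 2.125×10⁻⁴ mol.
Incident flux: 2.125×10⁻⁴ / 0.852 = 2.494×10⁻⁴ einstein.
Absorbed by unknown: 0.392 × 2.494×10⁻⁴ = 9.776×10⁻⁵ mol.
Φ(unknown) = 1.18×10⁻⁵ / 9.776×10⁻⁵ = 0.12.

Φ = 0.12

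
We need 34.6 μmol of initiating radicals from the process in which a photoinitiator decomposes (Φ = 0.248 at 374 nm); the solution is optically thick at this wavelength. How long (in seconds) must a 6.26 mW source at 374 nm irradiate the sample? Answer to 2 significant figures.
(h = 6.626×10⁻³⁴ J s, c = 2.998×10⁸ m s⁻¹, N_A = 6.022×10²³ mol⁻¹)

Product: 34.6 μmol = 3.46×10⁻⁵ mol.
Photons that must be absorbed: 3.46×10⁻⁵ / 0.248 = 1.395×10⁻⁴ mol.
Photon energy: hc/λ = 5.311×10⁻¹⁹ J; per mole, 3.198×10⁵ J mol⁻¹.
Energy required: 1.395×10⁻⁴ × 3.198×10⁵ = 44.61 J.
Time: 44.61 J / 0.00626 W = 7100 s.

t ≈ 7100 s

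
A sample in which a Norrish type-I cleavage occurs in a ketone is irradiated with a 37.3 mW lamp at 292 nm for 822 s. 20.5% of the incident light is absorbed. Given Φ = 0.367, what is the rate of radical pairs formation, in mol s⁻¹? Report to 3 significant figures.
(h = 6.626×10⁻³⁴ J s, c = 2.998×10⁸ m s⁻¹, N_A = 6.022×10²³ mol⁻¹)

6.85×10⁻⁹ mol s⁻¹

Photon energy at 292 nm: hc/λ = (6.626×10⁻³⁴)(2.998×10⁸)/(292×10⁻⁹) = 6.803×10⁻¹⁹ J.
Energy delivered: (37.3 mW)(822 s) = 30.66 J.
Photons incident: 30.66 / 6.803×10⁻¹⁹ = 4.507×10¹⁹, i.e. 4.507×10¹⁹/6.022×10²³ = 7.484×10⁻⁵ mol.
Photons absorbed: 0.205 × 7.484×10⁻⁵ = 1.534×10⁻⁵ mol.
Product formed: 0.367 × 1.534×10⁻⁵ = 5.630×10⁻⁶ mol.
Rate: 5.630×10⁻⁶ / 822 s = 6.85×10⁻⁹ mol s⁻¹.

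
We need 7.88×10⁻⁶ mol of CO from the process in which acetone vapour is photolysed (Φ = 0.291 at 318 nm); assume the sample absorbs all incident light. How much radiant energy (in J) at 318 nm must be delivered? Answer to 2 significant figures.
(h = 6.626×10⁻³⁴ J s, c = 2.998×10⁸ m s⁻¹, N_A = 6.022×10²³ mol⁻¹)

10 J

Photons that must be absorbed: 7.88×10⁻⁶ / 0.291 = 2.708×10⁻⁵ mol.
Photon energy: hc/λ = 6.247×10⁻¹⁹ J; per mole, 3.762×10⁵ J mol⁻¹.
Energy required: 2.708×10⁻⁵ × 3.762×10⁵ = 10 J.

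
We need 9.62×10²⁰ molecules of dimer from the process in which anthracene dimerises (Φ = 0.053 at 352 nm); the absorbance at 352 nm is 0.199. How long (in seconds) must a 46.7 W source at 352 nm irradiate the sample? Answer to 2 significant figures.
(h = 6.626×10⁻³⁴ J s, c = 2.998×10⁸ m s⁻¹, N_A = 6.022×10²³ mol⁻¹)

t ≈ 600 s

Product: 9.62×10²⁰ / 6.022×10²³ = 0.001597 mol.
Photons that must be absorbed: 0.001597 / 0.053 = 0.03013 mol.
Fraction absorbed: 1 − 10^(−0.199) = 0.3676.
Incident photons needed: 0.03013 / 0.3676 = 0.08196 mol.
Photon energy: hc/λ = 5.643×10⁻¹⁹ J; per mole, 3.398×10⁵ J mol⁻¹.
Energy required: 0.08196 × 3.398×10⁵ = 2.785×10⁴ J.
Time: 2.785×10⁴ J / 46.7 W = 600 s.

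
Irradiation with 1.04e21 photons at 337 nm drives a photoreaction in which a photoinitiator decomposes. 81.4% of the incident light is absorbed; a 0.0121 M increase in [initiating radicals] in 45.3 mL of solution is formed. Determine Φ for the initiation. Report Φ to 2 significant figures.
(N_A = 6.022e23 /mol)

Product: (0.0121 M)(0.0453 L) = 5.481e-4 mol.
Moles of photons: 1.04e21 / 6.022e23 = 0.001727 mol.
Photons absorbed: 0.814 × 0.001727 = 0.001406 mol.
Φ = 5.481e-4 mol / 0.001406 mol photons = 0.39.

Φ = 0.39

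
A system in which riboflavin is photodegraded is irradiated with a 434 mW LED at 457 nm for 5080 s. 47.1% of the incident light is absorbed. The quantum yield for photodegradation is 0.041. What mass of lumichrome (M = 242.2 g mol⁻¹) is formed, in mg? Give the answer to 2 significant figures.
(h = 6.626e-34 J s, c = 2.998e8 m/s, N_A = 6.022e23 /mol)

39 mg

Photon energy at 457 nm: hc/λ = (6.626e-34)(2.998e8)/(457e-9) = 4.347e-19 J.
Energy delivered: (434 mW)(5080 s) = 2205 J.
Photons incident: 2205 / 4.347e-19 = 5.072e21, i.e. 5.072e21/6.022e23 = 0.008422 mol.
Photons absorbed: 0.471 × 0.008422 = 0.003967 mol.
Product: Φ × n_abs = 0.041 × 0.003967 = 1.626e-4 mol.
Mass: 1.626e-4 × 242.2 = 0.03938 g = 39 mg.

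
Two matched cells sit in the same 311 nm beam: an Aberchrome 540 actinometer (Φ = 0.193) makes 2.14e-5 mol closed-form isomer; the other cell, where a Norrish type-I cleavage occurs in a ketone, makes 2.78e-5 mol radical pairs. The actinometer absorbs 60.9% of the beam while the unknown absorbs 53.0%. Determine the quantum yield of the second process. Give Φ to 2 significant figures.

Photons absorbed by the actinometer: 2.14e-5 / 0.193 = 1.109e-4 mol.
Incident flux: 1.109e-4 / 0.609 = 1.821e-4 einstein.
Absorbed by unknown: 0.530 × 1.821e-4 = 9.651e-5 mol.
Φ(unknown) = 2.78e-5 / 9.651e-5 = 0.29.

Φ = 0.29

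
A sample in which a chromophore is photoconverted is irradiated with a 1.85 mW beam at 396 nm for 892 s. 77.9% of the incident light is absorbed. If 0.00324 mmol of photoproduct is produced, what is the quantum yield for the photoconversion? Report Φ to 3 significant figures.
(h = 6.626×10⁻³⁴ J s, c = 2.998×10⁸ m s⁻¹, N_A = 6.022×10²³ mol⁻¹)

Φ = 0.761

Product: 0.00324 mmol = 3.24×10⁻⁶ mol.
Photon energy at 396 nm: hc/λ = (6.626×10⁻³⁴)(2.998×10⁸)/(396×10⁻⁹) = 5.016×10⁻¹⁹ J.
Energy delivered: (1.85 mW)(892 s) = 1.650 J.
Photons incident: 1.650 / 5.016×10⁻¹⁹ = 3.289×10¹⁸, i.e. 3.289×10¹⁸/6.022×10²³ = 5.462×10⁻⁶ mol.
Photons absorbed: 0.779 × 5.462×10⁻⁶ = 4.255×10⁻⁶ mol.
Φ = 3.24×10⁻⁶ mol / 4.255×10⁻⁶ mol photons = 0.761.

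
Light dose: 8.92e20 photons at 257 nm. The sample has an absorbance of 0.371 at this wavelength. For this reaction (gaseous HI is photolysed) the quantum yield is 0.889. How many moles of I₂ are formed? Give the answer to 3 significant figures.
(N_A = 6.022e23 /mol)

7.56e-4 mol

Moles of photons: 8.92e20 / 6.022e23 = 0.001481 mol.
Fraction absorbed: 1 − 10^(−0.371) = 0.5744.
Photons absorbed: 0.5744 × 0.001481 = 8.507e-4 mol.
Product: Φ × n_abs = 0.889 × 8.507e-4 = 7.563e-4 mol.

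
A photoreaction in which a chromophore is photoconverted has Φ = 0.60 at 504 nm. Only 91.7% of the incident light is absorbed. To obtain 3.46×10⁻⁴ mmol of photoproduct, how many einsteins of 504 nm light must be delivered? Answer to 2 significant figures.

Product: 3.46×10⁻⁴ mmol = 3.46×10⁻⁷ mol.
Photons that must be absorbed: 3.46×10⁻⁷ / 0.60 = 5.767×10⁻⁷ mol.
Incident photons needed: 5.767×10⁻⁷ / 0.917 = 6.289×10⁻⁷ mol.

6.3×10⁻⁷ einstein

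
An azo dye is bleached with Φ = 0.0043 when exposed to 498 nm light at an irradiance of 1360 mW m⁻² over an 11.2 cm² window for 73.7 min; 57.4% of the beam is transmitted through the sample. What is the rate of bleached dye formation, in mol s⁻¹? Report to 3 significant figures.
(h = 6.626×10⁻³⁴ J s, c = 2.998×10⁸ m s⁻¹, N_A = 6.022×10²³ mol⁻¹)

1.16×10⁻¹¹ mol s⁻¹

Photon energy at 498 nm: hc/λ = (6.626×10⁻³⁴)(2.998×10⁸)/(498×10⁻⁹) = 3.989×10⁻¹⁹ J.
Energy delivered: (1360 mW m⁻²)(11.2×10⁻⁴ m²)(4422 s) = 6.736 J.
Photons incident: 6.736 / 3.989×10⁻¹⁹ = 1.689×10¹⁹, i.e. 1.689×10¹⁹/6.022×10²³ = 2.805×10⁻⁵ mol.
Fraction absorbed: 1 − 57.4/100 = 0.4260.
Photons absorbed: 0.4260 × 2.805×10⁻⁵ = 1.195×10⁻⁵ mol.
Product formed: 0.0043 × 1.195×10⁻⁵ = 5.139×10⁻⁸ mol.
Rate: 5.139×10⁻⁸ / 4422 s = 1.16×10⁻¹¹ mol s⁻¹.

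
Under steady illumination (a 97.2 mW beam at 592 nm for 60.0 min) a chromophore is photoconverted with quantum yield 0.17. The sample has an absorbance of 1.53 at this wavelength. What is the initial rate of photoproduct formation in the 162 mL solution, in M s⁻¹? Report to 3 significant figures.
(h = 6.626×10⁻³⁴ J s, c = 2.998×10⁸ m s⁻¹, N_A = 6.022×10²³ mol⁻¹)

Photon energy at 592 nm: hc/λ = (6.626×10⁻³⁴)(2.998×10⁸)/(592×10⁻⁹) = 3.356×10⁻¹⁹ J.
Energy delivered: (97.2 mW)(3600 s) = 349.9 J.
Photons incident: 349.9 / 3.356×10⁻¹⁹ = 1.043×10²¹, i.e. 1.043×10²¹/6.022×10²³ = 0.001732 mol.
Fraction absorbed: 1 − 10^(−1.53) = 0.9705.
Photons absorbed: 0.9705 × 0.001732 = 0.001681 mol.
Product formed: 0.17 × 0.001681 = 2.858×10⁻⁴ mol.
Rate: 2.858×10⁻⁴ mol / (3600 s × 0.162 L) = 4.90×10⁻⁷ M s⁻¹.

4.90×10⁻⁷ M s⁻¹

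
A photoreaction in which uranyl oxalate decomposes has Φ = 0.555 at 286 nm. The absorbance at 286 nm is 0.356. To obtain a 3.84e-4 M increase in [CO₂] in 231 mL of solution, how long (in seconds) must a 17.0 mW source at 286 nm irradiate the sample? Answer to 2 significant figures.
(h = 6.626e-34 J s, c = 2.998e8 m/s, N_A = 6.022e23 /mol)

Product: (3.84e-4 M)(0.231 L) = 8.870e-5 mol.
Photons that must be absorbed: 8.870e-5 / 0.555 = 1.598e-4 mol.
Fraction absorbed: 1 − 10^(−0.356) = 0.5594.
Incident photons needed: 1.598e-4 / 0.5594 = 2.857e-4 mol.
Photon energy: hc/λ = 6.946e-19 J; per mole, 4.183e5 J mol⁻¹.
Energy required: 2.857e-4 × 4.183e5 = 119.5 J.
Time: 119.5 J / 0.017 W = 7000 s.

t ≈ 7000 s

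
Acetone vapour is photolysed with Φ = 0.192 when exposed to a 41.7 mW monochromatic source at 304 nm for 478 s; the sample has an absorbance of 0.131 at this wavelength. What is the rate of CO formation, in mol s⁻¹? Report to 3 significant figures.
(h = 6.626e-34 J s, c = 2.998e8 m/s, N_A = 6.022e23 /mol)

5.30e-9 mol s⁻¹

Photon energy at 304 nm: hc/λ = (6.626e-34)(2.998e8)/(304e-9) = 6.534e-19 J.
Energy delivered: (41.7 mW)(478 s) = 19.93 J.
Photons incident: 19.93 / 6.534e-19 = 3.050e19, i.e. 3.050e19/6.022e23 = 5.065e-5 mol.
Fraction absorbed: 1 − 10^(−0.131) = 0.2604.
Photons absorbed: 0.2604 × 5.065e-5 = 1.319e-5 mol.
Product formed: 0.192 × 1.319e-5 = 2.532e-6 mol.
Rate: 2.532e-6 / 478 s = 5.30e-9 mol s⁻¹.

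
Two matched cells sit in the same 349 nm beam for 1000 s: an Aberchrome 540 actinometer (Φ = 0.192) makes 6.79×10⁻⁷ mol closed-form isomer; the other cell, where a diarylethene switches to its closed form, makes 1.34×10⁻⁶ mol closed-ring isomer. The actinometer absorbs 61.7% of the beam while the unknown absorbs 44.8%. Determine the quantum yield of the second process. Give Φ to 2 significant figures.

Φ = 0.52

Photons absorbed by the actinometer: 6.79×10⁻⁷ / 0.192 = 3.536×10⁻⁶ mol.
Incident flux: 3.536×10⁻⁶ / 0.617 = 5.731×10⁻⁶ einstein.
Absorbed by unknown: 0.448 × 5.731×10⁻⁶ = 2.567×10⁻⁶ mol.
Φ(unknown) = 1.34×10⁻⁶ / 2.567×10⁻⁶ = 0.52.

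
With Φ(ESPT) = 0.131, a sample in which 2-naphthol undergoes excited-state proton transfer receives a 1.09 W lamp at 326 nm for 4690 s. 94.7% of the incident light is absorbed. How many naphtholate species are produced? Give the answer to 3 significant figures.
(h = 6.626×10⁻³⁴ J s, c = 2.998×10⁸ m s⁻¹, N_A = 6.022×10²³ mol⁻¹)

1.04×10²¹ species

Photon energy at 326 nm: hc/λ = (6.626×10⁻³⁴)(2.998×10⁸)/(326×10⁻⁹) = 6.093×10⁻¹⁹ J.
Energy delivered: (1.09 W)(4690 s) = 5112 J.
Photons incident: 5112 / 6.093×10⁻¹⁹ = 8.390×10²¹, i.e. 8.390×10²¹/6.022×10²³ = 0.01393 mol.
Photons absorbed: 0.947 × 0.01393 = 0.01319 mol.
Product: Φ × n_abs = 0.131 × 0.01319 = 0.001728 mol.
As a count: 0.001728 × 6.022×10²³ = 1.04×10²¹.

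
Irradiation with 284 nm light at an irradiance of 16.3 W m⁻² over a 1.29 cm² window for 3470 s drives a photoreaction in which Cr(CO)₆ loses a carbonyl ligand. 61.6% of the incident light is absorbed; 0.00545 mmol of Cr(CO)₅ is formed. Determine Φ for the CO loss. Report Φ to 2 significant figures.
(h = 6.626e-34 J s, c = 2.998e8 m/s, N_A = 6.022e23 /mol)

Φ = 0.51

Product: 0.00545 mmol = 5.45e-6 mol.
Photon energy at 284 nm: hc/λ = (6.626e-34)(2.998e8)/(284e-9) = 6.995e-19 J.
Energy delivered: (16.3 W m⁻²)(1.29e-4 m²)(3470 s) = 7.296 J.
Photons incident: 7.296 / 6.995e-19 = 1.043e19, i.e. 1.043e19/6.022e23 = 1.732e-5 mol.
Photons absorbed: 0.616 × 1.732e-5 = 1.067e-5 mol.
Φ = 5.45e-6 mol / 1.067e-5 mol photons = 0.51.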